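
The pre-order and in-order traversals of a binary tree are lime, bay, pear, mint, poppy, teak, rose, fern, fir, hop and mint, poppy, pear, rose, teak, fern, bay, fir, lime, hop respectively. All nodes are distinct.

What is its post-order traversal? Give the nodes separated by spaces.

poppy mint rose fern teak pear fir bay hop lime

The first element of pre-order is the root; it splits in-order into left and right subtrees.
Root lime: left subtree has 8 nodes {mint, poppy, pear, rose, teak, fern, bay, fir}, right has 1 {hop}.
  Root bay: left subtree has 6 nodes {mint, poppy, pear, rose, teak, fern}, right has 1 {fir}.
    Root pear: left subtree has 2 nodes {mint, poppy}, right has 3 {rose, teak, fern}.
      Root mint: left subtree has 0 nodes { }, right has 1 {poppy}.
      Root teak: left subtree has 1 node {rose}, right has 1 {fern}.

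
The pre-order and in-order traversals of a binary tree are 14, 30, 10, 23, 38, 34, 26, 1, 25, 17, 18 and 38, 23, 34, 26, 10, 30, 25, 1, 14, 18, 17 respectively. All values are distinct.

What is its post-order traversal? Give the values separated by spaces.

The first element of pre-order is the root; it splits in-order into left and right subtrees.
Root 14: left subtree has 8 nodes {38, 23, 34, 26, 10, 30, 25, 1}, right has 2 {18, 17}.
  Root 30: left subtree has 5 nodes {38, 23, 34, 26, 10}, right has 2 {25, 1}.
    Root 10: left subtree has 4 nodes {38, 23, 34, 26}, right has 0 { }.
      Root 23: left subtree has 1 node {38}, right has 2 {34, 26}.
        Root 34: left subtree has 0 nodes { }, right has 1 {26}.
    Root 1: left subtree has 1 node {25}, right has 0 { }.
  Root 17: left subtree has 1 node {18}, right has 0 { }.

38 26 34 23 10 25 1 30 18 17 14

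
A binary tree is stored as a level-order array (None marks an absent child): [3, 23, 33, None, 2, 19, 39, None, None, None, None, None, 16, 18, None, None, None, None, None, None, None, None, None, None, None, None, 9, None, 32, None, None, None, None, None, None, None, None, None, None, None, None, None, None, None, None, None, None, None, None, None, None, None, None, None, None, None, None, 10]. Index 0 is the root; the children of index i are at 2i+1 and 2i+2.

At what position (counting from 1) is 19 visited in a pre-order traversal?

5

Pre-order visits the node, then its left subtree, then its right subtree.
Visit 3.
At 3: go left to 23.
  Visit 23.
  At 23: no left child.
  At 23: go right to 2.
    2 is a leaf — visit 2.
At 3: go right to 33.
  Visit 33.
  At 33: go left to 19.
    Visit 19.
    At 19: no left child.
    At 19: go right to 16.
      Visit 16.
      At 16: no left child.
      At 16: go right to 9.
        9 is a leaf — visit 9.
  At 33: go right to 39.
    Visit 39.
    At 39: go left to 18.
      Visit 18.
      At 18: no left child.
      At 18: go right to 32.
        Visit 32.
        At 32: go left to 10.
          10 is a leaf — visit 10.
        At 32: no right child.
    At 39: no right child.
Full pre-order sequence: 3, 23, 2, 33, 19, 16, 9, 39, 18, 32, 10.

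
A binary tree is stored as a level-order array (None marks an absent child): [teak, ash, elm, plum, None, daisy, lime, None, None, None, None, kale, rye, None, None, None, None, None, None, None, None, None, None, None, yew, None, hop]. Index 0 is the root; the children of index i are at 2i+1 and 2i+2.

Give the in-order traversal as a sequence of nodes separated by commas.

In-order visits the left subtree, then the node, then the right subtree.
At teak: go left to ash.
  At ash: go left to plum.
    plum is a leaf — visit plum.
  Visit ash.
  At ash: no right child.
Visit teak.
At teak: go right to elm.
  At elm: go left to daisy.
    At daisy: go left to kale.
      At kale: no left child.
      Visit kale.
      At kale: go right to yew.
        yew is a leaf — visit yew.
    Visit daisy.
    At daisy: go right to rye.
      At rye: no left child.
      Visit rye.
      At rye: go right to hop.
        hop is a leaf — visit hop.
  Visit elm.
  At elm: go right to lime.
    lime is a leaf — visit lime.

plum, ash, teak, kale, yew, daisy, rye, hop, elm, lime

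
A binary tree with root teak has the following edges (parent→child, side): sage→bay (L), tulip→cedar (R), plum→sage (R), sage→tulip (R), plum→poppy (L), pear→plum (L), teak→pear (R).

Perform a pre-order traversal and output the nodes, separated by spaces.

Pre-order visits the node, then its left subtree, then its right subtree.
Visit teak.
At teak: no left child.
At teak: go right to pear.
  Visit pear.
  At pear: go left to plum.
    Visit plum.
    At plum: go left to poppy.
      poppy is a leaf — visit poppy.
    At plum: go right to sage.
      Visit sage.
      At sage: go left to bay.
        bay is a leaf — visit bay.
      At sage: go right to tulip.
        Visit tulip.
        At tulip: no left child.
        At tulip: go right to cedar.
          cedar is a leaf — visit cedar.
  At pear: no right child.

teak pear plum poppy sage bay tulip cedar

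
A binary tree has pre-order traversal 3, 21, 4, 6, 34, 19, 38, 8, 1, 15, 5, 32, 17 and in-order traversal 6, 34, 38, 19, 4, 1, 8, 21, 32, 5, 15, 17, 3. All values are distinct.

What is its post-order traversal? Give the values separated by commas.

The first element of pre-order is the root; it splits in-order into left and right subtrees.
Root 3: left subtree has 12 nodes {6, 34, 38, 19, 4, 1, 8, 21, 32, 5, 15, 17}, right has 0 { }.
  Root 21: left subtree has 7 nodes {6, 34, 38, 19, 4, 1, 8}, right has 4 {32, 5, 15, 17}.
    Root 4: left subtree has 4 nodes {6, 34, 38, 19}, right has 2 {1, 8}.
      Root 6: left subtree has 0 nodes { }, right has 3 {34, 38, 19}.
        Root 34: left subtree has 0 nodes { }, right has 2 {38, 19}.
          Root 19: left subtree has 1 node {38}, right has 0 { }.
      Root 8: left subtree has 1 node {1}, right has 0 { }.
    Root 15: left subtree has 2 nodes {32, 5}, right has 1 {17}.
      Root 5: left subtree has 1 node {32}, right has 0 { }.

38, 19, 34, 6, 1, 8, 4, 32, 5, 17, 15, 21, 3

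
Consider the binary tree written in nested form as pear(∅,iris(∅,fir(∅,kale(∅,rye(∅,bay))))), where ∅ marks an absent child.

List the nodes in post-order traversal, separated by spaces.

Post-order visits the left subtree, then the right subtree, then the node.
At pear: no left child.
At pear: go right to iris.
  At iris: no left child.
  At iris: go right to fir.
    At fir: no left child.
    At fir: go right to kale.
      At kale: no left child.
      At kale: go right to rye.
        At rye: no left child.
        At rye: go right to bay.
          bay is a leaf — visit bay.
        Visit rye.
      Visit kale.
    Visit fir.
  Visit iris.
Visit pear.

bay rye kale fir iris pear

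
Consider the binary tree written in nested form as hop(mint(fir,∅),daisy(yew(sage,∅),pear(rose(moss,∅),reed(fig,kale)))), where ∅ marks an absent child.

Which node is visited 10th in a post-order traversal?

Post-order visits the left subtree, then the right subtree, then the node.
At hop: go left to mint.
  At mint: go left to fir.
    fir is a leaf — visit fir.
  At mint: no right child.
  Visit mint.
At hop: go right to daisy.
  At daisy: go left to yew.
    At yew: go left to sage.
      sage is a leaf — visit sage.
    At yew: no right child.
    Visit yew.
  At daisy: go right to pear.
    At pear: go left to rose.
      At rose: go left to moss.
        moss is a leaf — visit moss.
      At rose: no right child.
      Visit rose.
    At pear: go right to reed.
      At reed: go left to fig.
        fig is a leaf — visit fig.
      At reed: go right to kale.
        kale is a leaf — visit kale.
      Visit reed.
    Visit pear.
  Visit daisy.
Visit hop.
Full post-order sequence: fir, mint, sage, yew, moss, rose, fig, kale, reed, pear, daisy, hop.

pear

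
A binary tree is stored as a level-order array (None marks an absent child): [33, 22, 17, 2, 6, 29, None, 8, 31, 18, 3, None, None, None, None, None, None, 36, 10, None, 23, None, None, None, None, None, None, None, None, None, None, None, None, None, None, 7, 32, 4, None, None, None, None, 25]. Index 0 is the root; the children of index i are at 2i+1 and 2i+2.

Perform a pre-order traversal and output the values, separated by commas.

Pre-order visits the node, then its left subtree, then its right subtree.
Visit 33.
At 33: go left to 22.
  Visit 22.
  At 22: go left to 2.
    Visit 2.
    At 2: go left to 8.
      8 is a leaf — visit 8.
    At 2: go right to 31.
      Visit 31.
      At 31: go left to 36.
        Visit 36.
        At 36: go left to 7.
          7 is a leaf — visit 7.
        At 36: go right to 32.
          32 is a leaf — visit 32.
      At 31: go right to 10.
        Visit 10.
        At 10: go left to 4.
          4 is a leaf — visit 4.
        At 10: no right child.
  At 22: go right to 6.
    Visit 6.
    At 6: go left to 18.
      Visit 18.
      At 18: no left child.
      At 18: go right to 23.
        Visit 23.
        At 23: no left child.
        At 23: go right to 25.
          25 is a leaf — visit 25.
    At 6: go right to 3.
      3 is a leaf — visit 3.
At 33: go right to 17.
  Visit 17.
  At 17: go left to 29.
    29 is a leaf — visit 29.
  At 17: no right child.

33, 22, 2, 8, 31, 36, 7, 32, 10, 4, 6, 18, 23, 25, 3, 17, 29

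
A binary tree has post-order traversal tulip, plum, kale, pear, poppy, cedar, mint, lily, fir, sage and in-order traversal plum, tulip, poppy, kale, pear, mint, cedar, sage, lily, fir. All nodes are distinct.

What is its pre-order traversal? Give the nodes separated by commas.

The last element of post-order is the root; it splits in-order into left and right subtrees.
Root sage: left subtree has 7 nodes {plum, tulip, poppy, kale, pear, mint, cedar}, right has 2 {lily, fir}.
  Root mint: left subtree has 5 nodes {plum, tulip, poppy, kale, pear}, right has 1 {cedar}.
    Root poppy: left subtree has 2 nodes {plum, tulip}, right has 2 {kale, pear}.
      Root plum: left subtree has 0 nodes { }, right has 1 {tulip}.
      Root pear: left subtree has 1 node {kale}, right has 0 { }.
  Root fir: left subtree has 1 node {lily}, right has 0 { }.

sage, mint, poppy, plum, tulip, pear, kale, cedar, fir, lily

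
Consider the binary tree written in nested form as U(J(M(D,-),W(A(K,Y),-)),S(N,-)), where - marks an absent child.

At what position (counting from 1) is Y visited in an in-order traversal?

6

In-order visits the left subtree, then the node, then the right subtree.
At U: go left to J.
  At J: go left to M.
    At M: go left to D.
      D is a leaf — visit D.
    Visit M.
    At M: no right child.
  Visit J.
  At J: go right to W.
    At W: go left to A.
      At A: go left to K.
        K is a leaf — visit K.
      Visit A.
      At A: go right to Y.
        Y is a leaf — visit Y.
    Visit W.
    At W: no right child.
Visit U.
At U: go right to S.
  At S: go left to N.
    N is a leaf — visit N.
  Visit S.
  At S: no right child.
Full in-order sequence: D, M, J, K, A, Y, W, U, N, S.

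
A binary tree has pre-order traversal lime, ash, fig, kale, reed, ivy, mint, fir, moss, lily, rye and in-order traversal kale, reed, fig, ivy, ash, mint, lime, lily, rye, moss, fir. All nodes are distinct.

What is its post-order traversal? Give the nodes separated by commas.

reed, kale, ivy, fig, mint, ash, rye, lily, moss, fir, lime

The first element of pre-order is the root; it splits in-order into left and right subtrees.
Root lime: left subtree has 6 nodes {kale, reed, fig, ivy, ash, mint}, right has 4 {lily, rye, moss, fir}.
  Root ash: left subtree has 4 nodes {kale, reed, fig, ivy}, right has 1 {mint}.
    Root fig: left subtree has 2 nodes {kale, reed}, right has 1 {ivy}.
      Root kale: left subtree has 0 nodes { }, right has 1 {reed}.
  Root fir: left subtree has 3 nodes {lily, rye, moss}, right has 0 { }.
    Root moss: left subtree has 2 nodes {lily, rye}, right has 0 { }.
      Root lily: left subtree has 0 nodes { }, right has 1 {rye}.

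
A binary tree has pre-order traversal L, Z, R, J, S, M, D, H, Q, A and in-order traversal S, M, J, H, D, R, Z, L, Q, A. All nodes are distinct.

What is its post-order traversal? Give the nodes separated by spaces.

M S H D J R Z A Q L

The first element of pre-order is the root; it splits in-order into left and right subtrees.
Root L: left subtree has 7 nodes {S, M, J, H, D, R, Z}, right has 2 {Q, A}.
  Root Z: left subtree has 6 nodes {S, M, J, H, D, R}, right has 0 { }.
    Root R: left subtree has 5 nodes {S, M, J, H, D}, right has 0 { }.
      Root J: left subtree has 2 nodes {S, M}, right has 2 {H, D}.
        Root S: left subtree has 0 nodes { }, right has 1 {M}.
        Root D: left subtree has 1 node {H}, right has 0 { }.
  Root Q: left subtree has 0 nodes { }, right has 1 {A}.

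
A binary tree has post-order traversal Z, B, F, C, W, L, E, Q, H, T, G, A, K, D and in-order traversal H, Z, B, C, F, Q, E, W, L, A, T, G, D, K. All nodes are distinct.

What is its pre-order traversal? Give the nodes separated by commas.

D, A, H, Q, C, B, Z, F, E, L, W, G, T, K

The last element of post-order is the root; it splits in-order into left and right subtrees.
Root D: left subtree has 12 nodes {H, Z, B, C, F, Q, E, W, L, A, T, G}, right has 1 {K}.
  Root A: left subtree has 9 nodes {H, Z, B, C, F, Q, E, W, L}, right has 2 {T, G}.
    Root H: left subtree has 0 nodes { }, right has 8 {Z, B, C, F, Q, E, W, L}.
      Root Q: left subtree has 4 nodes {Z, B, C, F}, right has 3 {E, W, L}.
        Root C: left subtree has 2 nodes {Z, B}, right has 1 {F}.
          Root B: left subtree has 1 node {Z}, right has 0 { }.
        Root E: left subtree has 0 nodes { }, right has 2 {W, L}.
          Root L: left subtree has 1 node {W}, right has 0 { }.
    Root G: left subtree has 1 node {T}, right has 0 { }.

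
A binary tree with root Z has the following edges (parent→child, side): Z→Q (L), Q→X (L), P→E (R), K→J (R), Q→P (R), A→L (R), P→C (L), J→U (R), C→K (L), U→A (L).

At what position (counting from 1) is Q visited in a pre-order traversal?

Pre-order visits the node, then its left subtree, then its right subtree.
Visit Z.
At Z: go left to Q.
  Visit Q.
  At Q: go left to X.
    X is a leaf — visit X.
  At Q: go right to P.
    Visit P.
    At P: go left to C.
      Visit C.
      At C: go left to K.
        Visit K.
        At K: no left child.
        At K: go right to J.
          Visit J.
          At J: no left child.
          At J: go right to U.
            Visit U.
            At U: go left to A.
              Visit A.
              At A: no left child.
              At A: go right to L.
                L is a leaf — visit L.
            At U: no right child.
      At C: no right child.
    At P: go right to E.
      E is a leaf — visit E.
At Z: no right child.
Full pre-order sequence: Z, Q, X, P, C, K, J, U, A, L, E.

2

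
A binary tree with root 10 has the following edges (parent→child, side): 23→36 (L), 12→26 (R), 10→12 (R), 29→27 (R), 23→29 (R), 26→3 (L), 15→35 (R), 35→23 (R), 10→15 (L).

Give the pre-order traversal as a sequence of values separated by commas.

10, 15, 35, 23, 36, 29, 27, 12, 26, 3

Pre-order visits the node, then its left subtree, then its right subtree.
Visit 10.
At 10: go left to 15.
  Visit 15.
  At 15: no left child.
  At 15: go right to 35.
    Visit 35.
    At 35: no left child.
    At 35: go right to 23.
      Visit 23.
      At 23: go left to 36.
        36 is a leaf — visit 36.
      At 23: go right to 29.
        Visit 29.
        At 29: no left child.
        At 29: go right to 27.
          27 is a leaf — visit 27.
At 10: go right to 12.
  Visit 12.
  At 12: no left child.
  At 12: go right to 26.
    Visit 26.
    At 26: go left to 3.
      3 is a leaf — visit 3.
    At 26: no right child.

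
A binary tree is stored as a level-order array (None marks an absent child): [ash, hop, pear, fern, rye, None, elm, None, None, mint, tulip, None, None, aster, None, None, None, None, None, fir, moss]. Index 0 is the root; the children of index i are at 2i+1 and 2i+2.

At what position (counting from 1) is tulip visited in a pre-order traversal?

Pre-order visits the node, then its left subtree, then its right subtree.
Visit ash.
At ash: go left to hop.
  Visit hop.
  At hop: go left to fern.
    fern is a leaf — visit fern.
  At hop: go right to rye.
    Visit rye.
    At rye: go left to mint.
      Visit mint.
      At mint: go left to fir.
        fir is a leaf — visit fir.
      At mint: go right to moss.
        moss is a leaf — visit moss.
    At rye: go right to tulip.
      tulip is a leaf — visit tulip.
At ash: go right to pear.
  Visit pear.
  At pear: no left child.
  At pear: go right to elm.
    Visit elm.
    At elm: go left to aster.
      aster is a leaf — visit aster.
    At elm: no right child.
Full pre-order sequence: ash, hop, fern, rye, mint, fir, moss, tulip, pear, elm, aster.

8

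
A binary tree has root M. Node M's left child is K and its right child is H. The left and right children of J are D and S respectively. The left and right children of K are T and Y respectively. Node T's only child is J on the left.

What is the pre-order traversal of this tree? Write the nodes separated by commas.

M, K, T, J, D, S, Y, H

Pre-order visits the node, then its left subtree, then its right subtree.
Visit M.
At M: go left to K.
  Visit K.
  At K: go left to T.
    Visit T.
    At T: go left to J.
      Visit J.
      At J: go left to D.
        D is a leaf — visit D.
      At J: go right to S.
        S is a leaf — visit S.
    At T: no right child.
  At K: go right to Y.
    Y is a leaf — visit Y.
At M: go right to H.
  H is a leaf — visit H.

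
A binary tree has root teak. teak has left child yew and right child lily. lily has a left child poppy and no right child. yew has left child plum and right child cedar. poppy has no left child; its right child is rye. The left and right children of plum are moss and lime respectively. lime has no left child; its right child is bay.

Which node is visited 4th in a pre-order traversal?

Pre-order visits the node, then its left subtree, then its right subtree.
Visit teak.
At teak: go left to yew.
  Visit yew.
  At yew: go left to plum.
    Visit plum.
    At plum: go left to moss.
      moss is a leaf — visit moss.
    At plum: go right to lime.
      Visit lime.
      At lime: no left child.
      At lime: go right to bay.
        bay is a leaf — visit bay.
  At yew: go right to cedar.
    cedar is a leaf — visit cedar.
At teak: go right to lily.
  Visit lily.
  At lily: go left to poppy.
    Visit poppy.
    At poppy: no left child.
    At poppy: go right to rye.
      rye is a leaf — visit rye.
  At lily: no right child.
Full pre-order sequence: teak, yew, plum, moss, lime, bay, cedar, lily, poppy, rye.

moss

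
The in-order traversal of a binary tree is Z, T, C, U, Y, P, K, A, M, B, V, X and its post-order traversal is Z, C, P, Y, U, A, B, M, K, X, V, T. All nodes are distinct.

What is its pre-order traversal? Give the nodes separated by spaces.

The last element of post-order is the root; it splits in-order into left and right subtrees.
Root T: left subtree has 1 node {Z}, right has 10 {C, U, Y, P, K, A, M, B, V, X}.
  Root V: left subtree has 8 nodes {C, U, Y, P, K, A, M, B}, right has 1 {X}.
    Root K: left subtree has 4 nodes {C, U, Y, P}, right has 3 {A, M, B}.
      Root U: left subtree has 1 node {C}, right has 2 {Y, P}.
        Root Y: left subtree has 0 nodes { }, right has 1 {P}.
      Root M: left subtree has 1 node {A}, right has 1 {B}.

T Z V K U C Y P M A B X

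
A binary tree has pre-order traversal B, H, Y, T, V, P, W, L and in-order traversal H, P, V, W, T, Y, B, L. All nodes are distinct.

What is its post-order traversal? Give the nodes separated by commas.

The first element of pre-order is the root; it splits in-order into left and right subtrees.
Root B: left subtree has 6 nodes {H, P, V, W, T, Y}, right has 1 {L}.
  Root H: left subtree has 0 nodes { }, right has 5 {P, V, W, T, Y}.
    Root Y: left subtree has 4 nodes {P, V, W, T}, right has 0 { }.
      Root T: left subtree has 3 nodes {P, V, W}, right has 0 { }.
        Root V: left subtree has 1 node {P}, right has 1 {W}.

P, W, V, T, Y, H, L, B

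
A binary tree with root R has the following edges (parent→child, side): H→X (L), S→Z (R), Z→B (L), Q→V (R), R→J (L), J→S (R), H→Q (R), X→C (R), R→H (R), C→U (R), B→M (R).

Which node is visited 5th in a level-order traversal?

X

Level-order visits nodes level by level from the root, left to right within each level.
Level 0: R
Level 1: J, H
Level 2: S, X, Q
Level 3: Z, C, V
Level 4: B, U
Level 5: M
Full level-order sequence: R, J, H, S, X, Q, Z, C, V, B, U, M.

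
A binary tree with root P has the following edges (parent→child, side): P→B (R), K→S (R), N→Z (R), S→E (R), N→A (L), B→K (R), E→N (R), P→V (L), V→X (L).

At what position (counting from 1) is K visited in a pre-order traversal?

5

Pre-order visits the node, then its left subtree, then its right subtree.
Visit P.
At P: go left to V.
  Visit V.
  At V: go left to X.
    X is a leaf — visit X.
  At V: no right child.
At P: go right to B.
  Visit B.
  At B: no left child.
  At B: go right to K.
    Visit K.
    At K: no left child.
    At K: go right to S.
      Visit S.
      At S: no left child.
      At S: go right to E.
        Visit E.
        At E: no left child.
        At E: go right to N.
          Visit N.
          At N: go left to A.
            A is a leaf — visit A.
          At N: go right to Z.
            Z is a leaf — visit Z.
Full pre-order sequence: P, V, X, B, K, S, E, N, A, Z.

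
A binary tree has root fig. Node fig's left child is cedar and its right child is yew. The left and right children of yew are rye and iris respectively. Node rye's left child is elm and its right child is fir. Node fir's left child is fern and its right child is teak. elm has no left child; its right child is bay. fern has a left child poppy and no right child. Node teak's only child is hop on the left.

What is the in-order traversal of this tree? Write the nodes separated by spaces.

cedar fig elm bay rye poppy fern fir hop teak yew iris

In-order visits the left subtree, then the node, then the right subtree.
At fig: go left to cedar.
  cedar is a leaf — visit cedar.
Visit fig.
At fig: go right to yew.
  At yew: go left to rye.
    At rye: go left to elm.
      At elm: no left child.
      Visit elm.
      At elm: go right to bay.
        bay is a leaf — visit bay.
    Visit rye.
    At rye: go right to fir.
      At fir: go left to fern.
        At fern: go left to poppy.
          poppy is a leaf — visit poppy.
        Visit fern.
        At fern: no right child.
      Visit fir.
      At fir: go right to teak.
        At teak: go left to hop.
          hop is a leaf — visit hop.
        Visit teak.
        At teak: no right child.
  Visit yew.
  At yew: go right to iris.
    iris is a leaf — visit iris.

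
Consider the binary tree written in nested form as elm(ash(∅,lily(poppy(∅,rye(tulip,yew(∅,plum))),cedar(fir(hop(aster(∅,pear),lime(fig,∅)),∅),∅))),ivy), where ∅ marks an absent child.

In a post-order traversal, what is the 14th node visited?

ash

Post-order visits the left subtree, then the right subtree, then the node.
At elm: go left to ash.
  At ash: no left child.
  At ash: go right to lily.
    At lily: go left to poppy.
      At poppy: no left child.
      At poppy: go right to rye.
        At rye: go left to tulip.
          tulip is a leaf — visit tulip.
        At rye: go right to yew.
          At yew: no left child.
          At yew: go right to plum.
            plum is a leaf — visit plum.
          Visit yew.
        Visit rye.
      Visit poppy.
    At lily: go right to cedar.
      At cedar: go left to fir.
        At fir: go left to hop.
          At hop: go left to aster.
            At aster: no left child.
            At aster: go right to pear.
              pear is a leaf — visit pear.
            Visit aster.
          At hop: go right to lime.
            At lime: go left to fig.
              fig is a leaf — visit fig.
            At lime: no right child.
            Visit lime.
          Visit hop.
        At fir: no right child.
        Visit fir.
      At cedar: no right child.
      Visit cedar.
    Visit lily.
  Visit ash.
At elm: go right to ivy.
  ivy is a leaf — visit ivy.
Visit elm.
Full post-order sequence: tulip, plum, yew, rye, poppy, pear, aster, fig, lime, hop, fir, cedar, lily, ash, ivy, elm.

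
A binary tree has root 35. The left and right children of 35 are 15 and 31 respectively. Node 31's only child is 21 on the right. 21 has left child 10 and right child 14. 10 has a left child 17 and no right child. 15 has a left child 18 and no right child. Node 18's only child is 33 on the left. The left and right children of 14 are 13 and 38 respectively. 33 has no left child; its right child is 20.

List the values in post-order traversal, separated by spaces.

Post-order visits the left subtree, then the right subtree, then the node.
At 35: go left to 15.
  At 15: go left to 18.
    At 18: go left to 33.
      At 33: no left child.
      At 33: go right to 20.
        20 is a leaf — visit 20.
      Visit 33.
    At 18: no right child.
    Visit 18.
  At 15: no right child.
  Visit 15.
At 35: go right to 31.
  At 31: no left child.
  At 31: go right to 21.
    At 21: go left to 10.
      At 10: go left to 17.
        17 is a leaf — visit 17.
      At 10: no right child.
      Visit 10.
    At 21: go right to 14.
      At 14: go left to 13.
        13 is a leaf — visit 13.
      At 14: go right to 38.
        38 is a leaf — visit 38.
      Visit 14.
    Visit 21.
  Visit 31.
Visit 35.

20 33 18 15 17 10 13 38 14 21 31 35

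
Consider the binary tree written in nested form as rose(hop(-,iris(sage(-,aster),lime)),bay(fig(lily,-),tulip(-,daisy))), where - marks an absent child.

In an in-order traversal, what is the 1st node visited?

hop

In-order visits the left subtree, then the node, then the right subtree.
At rose: go left to hop.
  At hop: no left child.
  Visit hop.
  At hop: go right to iris.
    At iris: go left to sage.
      At sage: no left child.
      Visit sage.
      At sage: go right to aster.
        aster is a leaf — visit aster.
    Visit iris.
    At iris: go right to lime.
      lime is a leaf — visit lime.
Visit rose.
At rose: go right to bay.
  At bay: go left to fig.
    At fig: go left to lily.
      lily is a leaf — visit lily.
    Visit fig.
    At fig: no right child.
  Visit bay.
  At bay: go right to tulip.
    At tulip: no left child.
    Visit tulip.
    At tulip: go right to daisy.
      daisy is a leaf — visit daisy.
Full in-order sequence: hop, sage, aster, iris, lime, rose, lily, fig, bay, tulip, daisy.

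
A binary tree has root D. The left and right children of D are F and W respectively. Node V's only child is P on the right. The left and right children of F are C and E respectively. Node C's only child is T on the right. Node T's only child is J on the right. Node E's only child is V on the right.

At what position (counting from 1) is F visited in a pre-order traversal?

2

Pre-order visits the node, then its left subtree, then its right subtree.
Visit D.
At D: go left to F.
  Visit F.
  At F: go left to C.
    Visit C.
    At C: no left child.
    At C: go right to T.
      Visit T.
      At T: no left child.
      At T: go right to J.
        J is a leaf — visit J.
  At F: go right to E.
    Visit E.
    At E: no left child.
    At E: go right to V.
      Visit V.
      At V: no left child.
      At V: go right to P.
        P is a leaf — visit P.
At D: go right to W.
  W is a leaf — visit W.
Full pre-order sequence: D, F, C, T, J, E, V, P, W.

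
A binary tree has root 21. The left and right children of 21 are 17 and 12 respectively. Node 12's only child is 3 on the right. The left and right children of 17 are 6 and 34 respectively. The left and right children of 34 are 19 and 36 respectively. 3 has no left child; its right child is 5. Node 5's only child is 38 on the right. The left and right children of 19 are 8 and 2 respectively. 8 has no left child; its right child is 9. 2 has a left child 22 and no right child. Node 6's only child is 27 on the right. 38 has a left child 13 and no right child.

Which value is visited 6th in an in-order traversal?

In-order visits the left subtree, then the node, then the right subtree.
At 21: go left to 17.
  At 17: go left to 6.
    At 6: no left child.
    Visit 6.
    At 6: go right to 27.
      27 is a leaf — visit 27.
  Visit 17.
  At 17: go right to 34.
    At 34: go left to 19.
      At 19: go left to 8.
        At 8: no left child.
        Visit 8.
        At 8: go right to 9.
          9 is a leaf — visit 9.
      Visit 19.
      At 19: go right to 2.
        At 2: go left to 22.
          22 is a leaf — visit 22.
        Visit 2.
        At 2: no right child.
    Visit 34.
    At 34: go right to 36.
      36 is a leaf — visit 36.
Visit 21.
At 21: go right to 12.
  At 12: no left child.
  Visit 12.
  At 12: go right to 3.
    At 3: no left child.
    Visit 3.
    At 3: go right to 5.
      At 5: no left child.
      Visit 5.
      At 5: go right to 38.
        At 38: go left to 13.
          13 is a leaf — visit 13.
        Visit 38.
        At 38: no right child.
Full in-order sequence: 6, 27, 17, 8, 9, 19, 22, 2, 34, 36, 21, 12, 3, 5, 13, 38.

19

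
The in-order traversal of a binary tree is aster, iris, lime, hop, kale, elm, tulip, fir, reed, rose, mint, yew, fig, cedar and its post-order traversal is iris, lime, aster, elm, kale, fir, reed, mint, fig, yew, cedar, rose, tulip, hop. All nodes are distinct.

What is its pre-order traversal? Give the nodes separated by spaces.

The last element of post-order is the root; it splits in-order into left and right subtrees.
Root hop: left subtree has 3 nodes {aster, iris, lime}, right has 10 {kale, elm, tulip, fir, reed, rose, mint, yew, fig, cedar}.
  Root aster: left subtree has 0 nodes { }, right has 2 {iris, lime}.
    Root lime: left subtree has 1 node {iris}, right has 0 { }.
  Root tulip: left subtree has 2 nodes {kale, elm}, right has 7 {fir, reed, rose, mint, yew, fig, cedar}.
    Root kale: left subtree has 0 nodes { }, right has 1 {elm}.
    Root rose: left subtree has 2 nodes {fir, reed}, right has 4 {mint, yew, fig, cedar}.
      Root reed: left subtree has 1 node {fir}, right has 0 { }.
      Root cedar: left subtree has 3 nodes {mint, yew, fig}, right has 0 { }.
        Root yew: left subtree has 1 node {mint}, right has 1 {fig}.

hop aster lime iris tulip kale elm rose reed fir cedar yew mint fig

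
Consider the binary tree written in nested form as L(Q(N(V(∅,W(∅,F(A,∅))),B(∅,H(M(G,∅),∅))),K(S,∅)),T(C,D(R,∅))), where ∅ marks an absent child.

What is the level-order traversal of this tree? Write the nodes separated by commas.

Level-order visits nodes level by level from the root, left to right within each level.
Level 0: L
Level 1: Q, T
Level 2: N, K, C, D
Level 3: V, B, S, R
Level 4: W, H
Level 5: F, M
Level 6: A, G

L, Q, T, N, K, C, D, V, B, S, R, W, H, F, M, A, G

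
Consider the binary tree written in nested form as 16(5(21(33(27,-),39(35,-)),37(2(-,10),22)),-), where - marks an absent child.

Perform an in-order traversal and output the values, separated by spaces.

In-order visits the left subtree, then the node, then the right subtree.
At 16: go left to 5.
  At 5: go left to 21.
    At 21: go left to 33.
      At 33: go left to 27.
        27 is a leaf — visit 27.
      Visit 33.
      At 33: no right child.
    Visit 21.
    At 21: go right to 39.
      At 39: go left to 35.
        35 is a leaf — visit 35.
      Visit 39.
      At 39: no right child.
  Visit 5.
  At 5: go right to 37.
    At 37: go left to 2.
      At 2: no left child.
      Visit 2.
      At 2: go right to 10.
        10 is a leaf — visit 10.
    Visit 37.
    At 37: go right to 22.
      22 is a leaf — visit 22.
Visit 16.
At 16: no right child.

27 33 21 35 39 5 2 10 37 22 16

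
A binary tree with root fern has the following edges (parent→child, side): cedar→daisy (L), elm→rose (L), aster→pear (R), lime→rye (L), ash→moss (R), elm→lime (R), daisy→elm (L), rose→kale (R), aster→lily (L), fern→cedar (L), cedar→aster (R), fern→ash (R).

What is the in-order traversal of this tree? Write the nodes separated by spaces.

rose kale elm rye lime daisy cedar lily aster pear fern ash moss

In-order visits the left subtree, then the node, then the right subtree.
At fern: go left to cedar.
  At cedar: go left to daisy.
    At daisy: go left to elm.
      At elm: go left to rose.
        At rose: no left child.
        Visit rose.
        At rose: go right to kale.
          kale is a leaf — visit kale.
      Visit elm.
      At elm: go right to lime.
        At lime: go left to rye.
          rye is a leaf — visit rye.
        Visit lime.
        At lime: no right child.
    Visit daisy.
    At daisy: no right child.
  Visit cedar.
  At cedar: go right to aster.
    At aster: go left to lily.
      lily is a leaf — visit lily.
    Visit aster.
    At aster: go right to pear.
      pear is a leaf — visit pear.
Visit fern.
At fern: go right to ash.
  At ash: no left child.
  Visit ash.
  At ash: go right to moss.
    moss is a leaf — visit moss.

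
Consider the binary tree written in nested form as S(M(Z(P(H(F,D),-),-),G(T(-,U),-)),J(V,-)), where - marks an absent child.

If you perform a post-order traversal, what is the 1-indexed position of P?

4

Post-order visits the left subtree, then the right subtree, then the node.
At S: go left to M.
  At M: go left to Z.
    At Z: go left to P.
      At P: go left to H.
        At H: go left to F.
          F is a leaf — visit F.
        At H: go right to D.
          D is a leaf — visit D.
        Visit H.
      At P: no right child.
      Visit P.
    At Z: no right child.
    Visit Z.
  At M: go right to G.
    At G: go left to T.
      At T: no left child.
      At T: go right to U.
        U is a leaf — visit U.
      Visit T.
    At G: no right child.
    Visit G.
  Visit M.
At S: go right to J.
  At J: go left to V.
    V is a leaf — visit V.
  At J: no right child.
  Visit J.
Visit S.
Full post-order sequence: F, D, H, P, Z, U, T, G, M, V, J, S.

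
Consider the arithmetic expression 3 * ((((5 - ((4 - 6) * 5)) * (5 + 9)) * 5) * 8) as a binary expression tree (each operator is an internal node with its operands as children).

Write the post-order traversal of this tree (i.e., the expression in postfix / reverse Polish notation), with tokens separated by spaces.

Post-order on an expression tree gives postfix notation: for each operator, emit left operand, right operand, then the operator.

3 5 4 6 - 5 * - 5 9 + * 5 * 8 * *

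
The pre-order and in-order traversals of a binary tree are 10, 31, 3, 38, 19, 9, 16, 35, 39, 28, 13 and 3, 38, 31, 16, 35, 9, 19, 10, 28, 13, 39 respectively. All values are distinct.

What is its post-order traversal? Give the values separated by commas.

38, 3, 35, 16, 9, 19, 31, 13, 28, 39, 10

The first element of pre-order is the root; it splits in-order into left and right subtrees.
Root 10: left subtree has 7 nodes {3, 38, 31, 16, 35, 9, 19}, right has 3 {28, 13, 39}.
  Root 31: left subtree has 2 nodes {3, 38}, right has 4 {16, 35, 9, 19}.
    Root 3: left subtree has 0 nodes { }, right has 1 {38}.
    Root 19: left subtree has 3 nodes {16, 35, 9}, right has 0 { }.
      Root 9: left subtree has 2 nodes {16, 35}, right has 0 { }.
        Root 16: left subtree has 0 nodes { }, right has 1 {35}.
  Root 39: left subtree has 2 nodes {28, 13}, right has 0 { }.
    Root 28: left subtree has 0 nodes { }, right has 1 {13}.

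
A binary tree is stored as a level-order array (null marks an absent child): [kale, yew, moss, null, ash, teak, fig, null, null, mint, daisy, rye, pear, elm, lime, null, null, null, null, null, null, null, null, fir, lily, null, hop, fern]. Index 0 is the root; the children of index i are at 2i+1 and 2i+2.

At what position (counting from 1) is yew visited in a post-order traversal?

Post-order visits the left subtree, then the right subtree, then the node.
At kale: go left to yew.
  At yew: no left child.
  At yew: go right to ash.
    At ash: go left to mint.
      mint is a leaf — visit mint.
    At ash: go right to daisy.
      daisy is a leaf — visit daisy.
    Visit ash.
  Visit yew.
At kale: go right to moss.
  At moss: go left to teak.
    At teak: go left to rye.
      At rye: go left to fir.
        fir is a leaf — visit fir.
      At rye: go right to lily.
        lily is a leaf — visit lily.
      Visit rye.
    At teak: go right to pear.
      At pear: no left child.
      At pear: go right to hop.
        hop is a leaf — visit hop.
      Visit pear.
    Visit teak.
  At moss: go right to fig.
    At fig: go left to elm.
      At elm: go left to fern.
        fern is a leaf — visit fern.
      At elm: no right child.
      Visit elm.
    At fig: go right to lime.
      lime is a leaf — visit lime.
    Visit fig.
  Visit moss.
Visit kale.
Full post-order sequence: mint, daisy, ash, yew, fir, lily, rye, hop, pear, teak, fern, elm, lime, fig, moss, kale.

4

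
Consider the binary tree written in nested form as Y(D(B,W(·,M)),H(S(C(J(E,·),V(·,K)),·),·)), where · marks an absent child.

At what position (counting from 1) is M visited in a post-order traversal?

2

Post-order visits the left subtree, then the right subtree, then the node.
At Y: go left to D.
  At D: go left to B.
    B is a leaf — visit B.
  At D: go right to W.
    At W: no left child.
    At W: go right to M.
      M is a leaf — visit M.
    Visit W.
  Visit D.
At Y: go right to H.
  At H: go left to S.
    At S: go left to C.
      At C: go left to J.
        At J: go left to E.
          E is a leaf — visit E.
        At J: no right child.
        Visit J.
      At C: go right to V.
        At V: no left child.
        At V: go right to K.
          K is a leaf — visit K.
        Visit V.
      Visit C.
    At S: no right child.
    Visit S.
  At H: no right child.
  Visit H.
Visit Y.
Full post-order sequence: B, M, W, D, E, J, K, V, C, S, H, Y.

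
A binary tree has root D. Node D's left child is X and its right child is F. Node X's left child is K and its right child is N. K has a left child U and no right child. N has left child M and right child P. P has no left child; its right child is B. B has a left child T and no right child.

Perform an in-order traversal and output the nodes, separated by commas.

U, K, X, M, N, P, T, B, D, F

In-order visits the left subtree, then the node, then the right subtree.
At D: go left to X.
  At X: go left to K.
    At K: go left to U.
      U is a leaf — visit U.
    Visit K.
    At K: no right child.
  Visit X.
  At X: go right to N.
    At N: go left to M.
      M is a leaf — visit M.
    Visit N.
    At N: go right to P.
      At P: no left child.
      Visit P.
      At P: go right to B.
        At B: go left to T.
          T is a leaf — visit T.
        Visit B.
        At B: no right child.
Visit D.
At D: go right to F.
  F is a leaf — visit F.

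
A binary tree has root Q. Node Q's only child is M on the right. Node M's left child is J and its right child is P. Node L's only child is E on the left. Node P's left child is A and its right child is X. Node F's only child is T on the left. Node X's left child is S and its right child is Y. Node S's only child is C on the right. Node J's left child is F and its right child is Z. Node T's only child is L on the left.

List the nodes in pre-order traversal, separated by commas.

Q, M, J, F, T, L, E, Z, P, A, X, S, C, Y

Pre-order visits the node, then its left subtree, then its right subtree.
Visit Q.
At Q: no left child.
At Q: go right to M.
  Visit M.
  At M: go left to J.
    Visit J.
    At J: go left to F.
      Visit F.
      At F: go left to T.
        Visit T.
        At T: go left to L.
          Visit L.
          At L: go left to E.
            E is a leaf — visit E.
          At L: no right child.
        At T: no right child.
      At F: no right child.
    At J: go right to Z.
      Z is a leaf — visit Z.
  At M: go right to P.
    Visit P.
    At P: go left to A.
      A is a leaf — visit A.
    At P: go right to X.
      Visit X.
      At X: go left to S.
        Visit S.
        At S: no left child.
        At S: go right to C.
          C is a leaf — visit C.
      At X: go right to Y.
        Y is a leaf — visit Y.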